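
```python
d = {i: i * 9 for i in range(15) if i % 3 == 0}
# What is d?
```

{0: 0, 3: 27, 6: 54, 9: 81, 12: 108}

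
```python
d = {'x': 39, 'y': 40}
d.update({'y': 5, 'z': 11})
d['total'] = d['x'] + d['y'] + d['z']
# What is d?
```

After line 1: d = {'x': 39, 'y': 40}
After line 2 (y overwritten, z added): d = {'x': 39, 'y': 5, 'z': 11}
After line 3 (total = 39 + 5 + 11 = 55): d = {'x': 39, 'y': 5, 'z': 11, 'total': 55}

{'x': 39, 'y': 5, 'z': 11, 'total': 55}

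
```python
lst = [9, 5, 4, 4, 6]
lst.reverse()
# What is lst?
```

[6, 4, 4, 5, 9]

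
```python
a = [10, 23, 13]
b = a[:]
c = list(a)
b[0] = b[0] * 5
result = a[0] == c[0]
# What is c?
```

After line 1: a = [10, 23, 13]
After line 2 (b = a[:], copy): a = [10, 23, 13], b = [10, 23, 13]
After line 3 (c = list(a) is a copy, new object): c = [10, 23, 13]
After line 4 (b[0] = 10 * 5 = 50; only b mutates (copy)): a = [10, 23, 13], b = [50, 23, 13], c = [10, 23, 13]
After line 5 (a[0] = 10, c[0] = 10; result = True)

[10, 23, 13]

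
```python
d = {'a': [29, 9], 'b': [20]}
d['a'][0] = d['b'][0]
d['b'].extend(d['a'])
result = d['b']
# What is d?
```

After line 1: d = {'a': [29, 9], 'b': [20]}
After line 2 (a[0] = b[0] = 20): d = {'a': [20, 9], 'b': [20]}
After line 3 (b.extend(a) appends [20, 9]): d = {'a': [20, 9], 'b': [20, 20, 9]}
After line 4: result = d['b'] = [20, 20, 9]

{'a': [20, 9], 'b': [20, 20, 9]}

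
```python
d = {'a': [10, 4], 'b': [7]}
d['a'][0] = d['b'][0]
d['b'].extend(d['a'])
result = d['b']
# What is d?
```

After line 1: d = {'a': [10, 4], 'b': [7]}
After line 2 (a[0] = b[0] = 7): d = {'a': [7, 4], 'b': [7]}
After line 3 (b.extend(a) appends [7, 4]): d = {'a': [7, 4], 'b': [7, 7, 4]}
After line 4: result = d['b'] = [7, 7, 4]

{'a': [7, 4], 'b': [7, 7, 4]}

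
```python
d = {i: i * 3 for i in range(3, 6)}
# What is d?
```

{3: 9, 4: 12, 5: 15}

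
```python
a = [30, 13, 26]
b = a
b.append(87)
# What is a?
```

After line 1: a = [30, 13, 26]
After line 2 (b = a is an alias, same object): a = [30, 13, 26], b = [30, 13, 26]
After line 3 (b.append mutates the shared list): a = [30, 13, 26, 87], b = [30, 13, 26, 87]

[30, 13, 26, 87]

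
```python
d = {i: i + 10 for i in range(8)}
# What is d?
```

{0: 10, 1: 11, 2: 12, 3: 13, 4: 14, 5: 15, 6: 16, 7: 17}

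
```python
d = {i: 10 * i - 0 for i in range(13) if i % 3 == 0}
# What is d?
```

{0: 0, 3: 30, 6: 60, 9: 90, 12: 120}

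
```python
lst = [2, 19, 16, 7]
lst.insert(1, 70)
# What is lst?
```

[2, 70, 19, 16, 7]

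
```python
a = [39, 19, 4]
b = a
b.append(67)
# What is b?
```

After line 1: a = [39, 19, 4]
After line 2 (b = a is an alias, same object): a = [39, 19, 4], b = [39, 19, 4]
After line 3 (b.append mutates the shared list): a = [39, 19, 4, 67], b = [39, 19, 4, 67]

[39, 19, 4, 67]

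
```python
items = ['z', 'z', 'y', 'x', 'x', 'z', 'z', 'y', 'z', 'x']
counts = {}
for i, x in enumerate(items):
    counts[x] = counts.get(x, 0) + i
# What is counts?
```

Initial: counts = {}, items = ['z', 'z', 'y', 'x', 'x', 'z', 'z', 'y', 'z', 'x']
i=0, x='z': counts = {'z': 0}
i=1, x='z': counts = {'z': 1}
i=2, x='y': counts = {'z': 1, 'y': 2}
i=3, x='x': counts = {'z': 1, 'y': 2, 'x': 3}
i=4, x='x': counts = {'z': 1, 'y': 2, 'x': 7}
i=5, x='z': counts = {'z': 6, 'y': 2, 'x': 7}
i=6, x='z': counts = {'z': 12, 'y': 2, 'x': 7}
i=7, x='y': counts = {'z': 12, 'y': 9, 'x': 7}
i=8, x='z': counts = {'z': 20, 'y': 9, 'x': 7}
i=9, x='x': counts = {'z': 20, 'y': 9, 'x': 16}

{'z': 20, 'y': 9, 'x': 16}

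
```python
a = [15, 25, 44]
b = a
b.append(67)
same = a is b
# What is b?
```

After line 1: a = [15, 25, 44]
After line 2 (b = a is an alias, same object): a = [15, 25, 44], b = [15, 25, 44]
After line 3 (b.append mutates the shared list): a = [15, 25, 44, 67], b = [15, 25, 44, 67]
After line 4 (same = a is b; same object -> True): same = True

[15, 25, 44, 67]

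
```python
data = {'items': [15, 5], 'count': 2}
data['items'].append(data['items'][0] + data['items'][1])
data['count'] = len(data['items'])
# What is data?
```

After line 1: data = {'items': [15, 5], 'count': 2}
After line 2 (append 15 + 5 = 20): data = {'items': [15, 5, 20], 'count': 2}
After line 3 (count = len(items) = 3): data = {'items': [15, 5, 20], 'count': 3}

{'items': [15, 5, 20], 'count': 3}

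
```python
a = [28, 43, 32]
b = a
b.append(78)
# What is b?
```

After line 1: a = [28, 43, 32]
After line 2 (b = a is an alias, same object): a = [28, 43, 32], b = [28, 43, 32]
After line 3 (b.append mutates the shared list): a = [28, 43, 32, 78], b = [28, 43, 32, 78]

[28, 43, 32, 78]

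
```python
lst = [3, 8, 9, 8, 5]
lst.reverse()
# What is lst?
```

[5, 8, 9, 8, 3]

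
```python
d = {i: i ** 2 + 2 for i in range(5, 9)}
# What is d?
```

{5: 27, 6: 38, 7: 51, 8: 66}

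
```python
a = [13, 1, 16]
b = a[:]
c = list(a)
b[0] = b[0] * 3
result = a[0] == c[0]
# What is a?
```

After line 1: a = [13, 1, 16]
After line 2 (b = a[:], copy): a = [13, 1, 16], b = [13, 1, 16]
After line 3 (c = list(a) is a copy, new object): c = [13, 1, 16]
After line 4 (b[0] = 13 * 3 = 39; only b mutates (copy)): a = [13, 1, 16], b = [39, 1, 16], c = [13, 1, 16]
After line 5 (a[0] = 13, c[0] = 13; result = True)

[13, 1, 16]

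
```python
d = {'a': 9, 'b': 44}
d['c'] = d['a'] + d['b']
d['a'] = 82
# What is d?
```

After line 1: d = {'a': 9, 'b': 44}
After line 2 (d['c'] = 9 + 44): d = {'a': 9, 'b': 44, 'c': 53}
After line 3: d = {'a': 82, 'b': 44, 'c': 53}

{'a': 82, 'b': 44, 'c': 53}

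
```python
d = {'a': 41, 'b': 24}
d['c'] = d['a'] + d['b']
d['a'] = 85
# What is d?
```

After line 1: d = {'a': 41, 'b': 24}
After line 2 (d['c'] = 41 + 24): d = {'a': 41, 'b': 24, 'c': 65}
After line 3: d = {'a': 85, 'b': 24, 'c': 65}

{'a': 85, 'b': 24, 'c': 65}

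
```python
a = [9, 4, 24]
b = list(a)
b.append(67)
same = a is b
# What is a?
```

After line 1: a = [9, 4, 24]
After line 2 (b = list(a) is a shallow copy, new object): a = [9, 4, 24], b = [9, 4, 24]
After line 3 (append only mutates b): a = [9, 4, 24], b = [9, 4, 24, 67]
After line 4 (same = a is b; different objects -> False): same = False

[9, 4, 24]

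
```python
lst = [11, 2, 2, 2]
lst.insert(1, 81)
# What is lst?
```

[11, 81, 2, 2, 2]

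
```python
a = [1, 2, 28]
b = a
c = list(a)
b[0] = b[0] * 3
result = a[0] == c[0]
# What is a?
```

After line 1: a = [1, 2, 28]
After line 2 (b = a, alias): a = [1, 2, 28], b = [1, 2, 28]
After line 3 (c = list(a) is a copy, new object): c = [1, 2, 28]
After line 4 (b[0] = 1 * 3 = 3; mutates shared a/b): a = b = [3, 2, 28], c = [1, 2, 28]
After line 5 (a[0] = 3, c[0] = 1; result = False)

[3, 2, 28]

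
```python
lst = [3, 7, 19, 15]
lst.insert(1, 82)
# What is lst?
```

[3, 82, 7, 19, 15]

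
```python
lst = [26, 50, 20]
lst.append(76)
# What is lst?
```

[26, 50, 20, 76]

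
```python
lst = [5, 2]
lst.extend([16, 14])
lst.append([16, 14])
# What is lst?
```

After line 1: lst = [5, 2]
After line 2 (extend unpacks [16, 14]): lst = [5, 2, 16, 14]
After line 3 (append adds [16, 14] as single element): lst = [5, 2, 16, 14, [16, 14]]

[5, 2, 16, 14, [16, 14]]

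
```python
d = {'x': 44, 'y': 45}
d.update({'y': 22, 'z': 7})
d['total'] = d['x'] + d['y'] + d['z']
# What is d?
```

After line 1: d = {'x': 44, 'y': 45}
After line 2 (y overwritten, z added): d = {'x': 44, 'y': 22, 'z': 7}
After line 3 (total = 44 + 22 + 7 = 73): d = {'x': 44, 'y': 22, 'z': 7, 'total': 73}

{'x': 44, 'y': 22, 'z': 7, 'total': 73}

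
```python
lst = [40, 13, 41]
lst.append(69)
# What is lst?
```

[40, 13, 41, 69]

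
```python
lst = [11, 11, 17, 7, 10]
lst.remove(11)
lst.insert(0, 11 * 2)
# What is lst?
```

After line 1: lst = [11, 11, 17, 7, 10]
After line 2 (remove first 11): lst = [11, 17, 7, 10]
After line 3 (insert 22 at index 0): lst = [22, 11, 17, 7, 10]

[22, 11, 17, 7, 10]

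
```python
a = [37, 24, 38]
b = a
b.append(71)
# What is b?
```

After line 1: a = [37, 24, 38]
After line 2 (b = a is an alias, same object): a = [37, 24, 38], b = [37, 24, 38]
After line 3 (b.append mutates the shared list): a = [37, 24, 38, 71], b = [37, 24, 38, 71]

[37, 24, 38, 71]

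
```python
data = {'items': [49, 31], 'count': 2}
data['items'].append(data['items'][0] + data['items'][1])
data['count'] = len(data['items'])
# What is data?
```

After line 1: data = {'items': [49, 31], 'count': 2}
After line 2 (append 49 + 31 = 80): data = {'items': [49, 31, 80], 'count': 2}
After line 3 (count = len(items) = 3): data = {'items': [49, 31, 80], 'count': 3}

{'items': [49, 31, 80], 'count': 3}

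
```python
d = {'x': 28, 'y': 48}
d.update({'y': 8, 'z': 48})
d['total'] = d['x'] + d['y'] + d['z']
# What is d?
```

After line 1: d = {'x': 28, 'y': 48}
After line 2 (y overwritten, z added): d = {'x': 28, 'y': 8, 'z': 48}
After line 3 (total = 28 + 8 + 48 = 84): d = {'x': 28, 'y': 8, 'z': 48, 'total': 84}

{'x': 28, 'y': 8, 'z': 48, 'total': 84}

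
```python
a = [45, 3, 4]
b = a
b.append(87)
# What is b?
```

After line 1: a = [45, 3, 4]
After line 2 (b = a is an alias, same object): a = [45, 3, 4], b = [45, 3, 4]
After line 3 (b.append mutates the shared list): a = [45, 3, 4, 87], b = [45, 3, 4, 87]

[45, 3, 4, 87]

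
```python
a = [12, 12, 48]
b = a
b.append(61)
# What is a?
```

After line 1: a = [12, 12, 48]
After line 2 (b = a is an alias, same object): a = [12, 12, 48], b = [12, 12, 48]
After line 3 (b.append mutates the shared list): a = [12, 12, 48, 61], b = [12, 12, 48, 61]

[12, 12, 48, 61]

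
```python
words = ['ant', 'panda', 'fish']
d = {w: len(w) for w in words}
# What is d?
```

{'ant': 3, 'panda': 5, 'fish': 4}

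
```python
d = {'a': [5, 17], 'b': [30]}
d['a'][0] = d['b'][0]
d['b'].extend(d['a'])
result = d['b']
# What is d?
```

After line 1: d = {'a': [5, 17], 'b': [30]}
After line 2 (a[0] = b[0] = 30): d = {'a': [30, 17], 'b': [30]}
After line 3 (b.extend(a) appends [30, 17]): d = {'a': [30, 17], 'b': [30, 30, 17]}
After line 4: result = d['b'] = [30, 30, 17]

{'a': [30, 17], 'b': [30, 30, 17]}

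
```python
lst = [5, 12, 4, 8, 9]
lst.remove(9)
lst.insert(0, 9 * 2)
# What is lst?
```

After line 1: lst = [5, 12, 4, 8, 9]
After line 2 (remove first 9): lst = [5, 12, 4, 8]
After line 3 (insert 18 at index 0): lst = [18, 5, 12, 4, 8]

[18, 5, 12, 4, 8]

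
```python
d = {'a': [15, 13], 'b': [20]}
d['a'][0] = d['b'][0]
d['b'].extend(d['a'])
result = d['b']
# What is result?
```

After line 1: d = {'a': [15, 13], 'b': [20]}
After line 2 (a[0] = b[0] = 20): d = {'a': [20, 13], 'b': [20]}
After line 3 (b.extend(a) appends [20, 13]): d = {'a': [20, 13], 'b': [20, 20, 13]}
After line 4: result = d['b'] = [20, 20, 13]

[20, 20, 13]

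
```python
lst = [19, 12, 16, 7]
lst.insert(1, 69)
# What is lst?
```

[19, 69, 12, 16, 7]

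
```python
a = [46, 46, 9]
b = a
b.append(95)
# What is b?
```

After line 1: a = [46, 46, 9]
After line 2 (b = a is an alias, same object): a = [46, 46, 9], b = [46, 46, 9]
After line 3 (b.append mutates the shared list): a = [46, 46, 9, 95], b = [46, 46, 9, 95]

[46, 46, 9, 95]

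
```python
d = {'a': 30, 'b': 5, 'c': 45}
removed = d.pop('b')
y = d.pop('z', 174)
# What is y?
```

After line 1: d = {'a': 30, 'b': 5, 'c': 45}
After line 2 (pop 'b' returns 5): d = {'a': 30, 'c': 45}, removed = 5
After line 3 (pop 'z' missing, returns default 174): d = {'a': 30, 'c': 45}, y = 174

174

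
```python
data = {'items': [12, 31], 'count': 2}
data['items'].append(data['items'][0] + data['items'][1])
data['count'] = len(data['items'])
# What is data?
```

After line 1: data = {'items': [12, 31], 'count': 2}
After line 2 (append 12 + 31 = 43): data = {'items': [12, 31, 43], 'count': 2}
After line 3 (count = len(items) = 3): data = {'items': [12, 31, 43], 'count': 3}

{'items': [12, 31, 43], 'count': 3}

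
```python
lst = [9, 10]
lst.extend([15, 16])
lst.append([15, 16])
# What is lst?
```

After line 1: lst = [9, 10]
After line 2 (extend unpacks [15, 16]): lst = [9, 10, 15, 16]
After line 3 (append adds [15, 16] as single element): lst = [9, 10, 15, 16, [15, 16]]

[9, 10, 15, 16, [15, 16]]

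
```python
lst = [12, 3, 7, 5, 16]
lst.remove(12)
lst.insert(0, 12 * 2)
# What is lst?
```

After line 1: lst = [12, 3, 7, 5, 16]
After line 2 (remove first 12): lst = [3, 7, 5, 16]
After line 3 (insert 24 at index 0): lst = [24, 3, 7, 5, 16]

[24, 3, 7, 5, 16]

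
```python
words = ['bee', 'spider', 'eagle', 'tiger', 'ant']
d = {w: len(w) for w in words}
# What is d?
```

{'bee': 3, 'spider': 6, 'eagle': 5, 'tiger': 5, 'ant': 3}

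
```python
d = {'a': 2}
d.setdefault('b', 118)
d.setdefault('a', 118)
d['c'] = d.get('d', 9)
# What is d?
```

After line 1: d = {'a': 2}
After line 2 (setdefault adds 'b'=118): d = {'a': 2, 'b': 118}
After line 3 (setdefault 'a' no-op, already exists): d = {'a': 2, 'b': 118}
After line 4 (get('d', 9) returns default since 'd' not in d): d = {'a': 2, 'b': 118, 'c': 9}

{'a': 2, 'b': 118, 'c': 9}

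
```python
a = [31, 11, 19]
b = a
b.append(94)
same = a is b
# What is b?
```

After line 1: a = [31, 11, 19]
After line 2 (b = a is an alias, same object): a = [31, 11, 19], b = [31, 11, 19]
After line 3 (b.append mutates the shared list): a = [31, 11, 19, 94], b = [31, 11, 19, 94]
After line 4 (same = a is b; same object -> True): same = True

[31, 11, 19, 94]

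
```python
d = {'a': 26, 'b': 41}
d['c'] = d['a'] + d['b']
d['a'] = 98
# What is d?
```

After line 1: d = {'a': 26, 'b': 41}
After line 2 (d['c'] = 26 + 41): d = {'a': 26, 'b': 41, 'c': 67}
After line 3: d = {'a': 98, 'b': 41, 'c': 67}

{'a': 98, 'b': 41, 'c': 67}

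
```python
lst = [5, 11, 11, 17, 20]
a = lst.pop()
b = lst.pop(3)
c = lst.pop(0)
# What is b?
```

After line 1: lst = [5, 11, 11, 17, 20]
After line 2 (pop() -> a = 20): lst = [5, 11, 11, 17]
After line 3 (pop(3) -> b = 17): lst = [5, 11, 11]
After line 4 (pop(0) -> c = 5): lst = [11, 11]

17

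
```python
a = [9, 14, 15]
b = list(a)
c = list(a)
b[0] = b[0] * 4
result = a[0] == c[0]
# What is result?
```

After line 1: a = [9, 14, 15]
After line 2 (b = list(a), copy): a = [9, 14, 15], b = [9, 14, 15]
After line 3 (c = list(a) is a copy, new object): c = [9, 14, 15]
After line 4 (b[0] = 9 * 4 = 36; only b mutates (copy)): a = [9, 14, 15], b = [36, 14, 15], c = [9, 14, 15]
After line 5 (a[0] = 9, c[0] = 9; result = True)

True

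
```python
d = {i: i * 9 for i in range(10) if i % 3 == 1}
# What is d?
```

{1: 9, 4: 36, 7: 63}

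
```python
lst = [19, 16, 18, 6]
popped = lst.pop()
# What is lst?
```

[19, 16, 18]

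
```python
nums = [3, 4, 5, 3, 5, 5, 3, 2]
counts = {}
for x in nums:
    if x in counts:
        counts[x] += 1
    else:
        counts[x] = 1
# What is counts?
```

Initial: counts = {}, nums = [3, 4, 5, 3, 5, 5, 3, 2]
See 3: counts = {3: 1}
See 4: counts = {3: 1, 4: 1}
See 5: counts = {3: 1, 4: 1, 5: 1}
See 3: counts = {3: 2, 4: 1, 5: 1}
See 5: counts = {3: 2, 4: 1, 5: 2}
See 5: counts = {3: 2, 4: 1, 5: 3}
See 3: counts = {3: 3, 4: 1, 5: 3}
See 2: counts = {3: 3, 4: 1, 5: 3, 2: 1}

{3: 3, 4: 1, 5: 3, 2: 1}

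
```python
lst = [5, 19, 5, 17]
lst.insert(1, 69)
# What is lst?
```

[5, 69, 19, 5, 17]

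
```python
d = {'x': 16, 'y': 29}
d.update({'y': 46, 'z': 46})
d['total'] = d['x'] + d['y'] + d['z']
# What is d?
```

After line 1: d = {'x': 16, 'y': 29}
After line 2 (y overwritten, z added): d = {'x': 16, 'y': 46, 'z': 46}
After line 3 (total = 16 + 46 + 46 = 108): d = {'x': 16, 'y': 46, 'z': 46, 'total': 108}

{'x': 16, 'y': 46, 'z': 46, 'total': 108}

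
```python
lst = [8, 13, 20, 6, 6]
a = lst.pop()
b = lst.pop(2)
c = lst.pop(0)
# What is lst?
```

After line 1: lst = [8, 13, 20, 6, 6]
After line 2 (pop() -> a = 6): lst = [8, 13, 20, 6]
After line 3 (pop(2) -> b = 20): lst = [8, 13, 6]
After line 4 (pop(0) -> c = 8): lst = [13, 6]

[13, 6]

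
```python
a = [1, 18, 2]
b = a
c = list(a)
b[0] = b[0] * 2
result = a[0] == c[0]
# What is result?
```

After line 1: a = [1, 18, 2]
After line 2 (b = a, alias): a = [1, 18, 2], b = [1, 18, 2]
After line 3 (c = list(a) is a copy, new object): c = [1, 18, 2]
After line 4 (b[0] = 1 * 2 = 2; mutates shared a/b): a = b = [2, 18, 2], c = [1, 18, 2]
After line 5 (a[0] = 2, c[0] = 1; result = False)

False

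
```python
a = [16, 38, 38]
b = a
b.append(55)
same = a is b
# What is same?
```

After line 1: a = [16, 38, 38]
After line 2 (b = a is an alias, same object): a = [16, 38, 38], b = [16, 38, 38]
After line 3 (b.append mutates the shared list): a = [16, 38, 38, 55], b = [16, 38, 38, 55]
After line 4 (same = a is b; same object -> True): same = True

True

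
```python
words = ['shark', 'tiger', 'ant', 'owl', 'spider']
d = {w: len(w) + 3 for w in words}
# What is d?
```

{'shark': 8, 'tiger': 8, 'ant': 6, 'owl': 6, 'spider': 9}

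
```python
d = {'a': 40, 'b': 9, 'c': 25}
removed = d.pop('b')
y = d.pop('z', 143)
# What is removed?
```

After line 1: d = {'a': 40, 'b': 9, 'c': 25}
After line 2 (pop 'b' returns 9): d = {'a': 40, 'c': 25}, removed = 9
After line 3 (pop 'z' missing, returns default 143): d = {'a': 40, 'c': 25}, y = 143

9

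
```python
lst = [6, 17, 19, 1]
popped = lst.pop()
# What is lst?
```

[6, 17, 19]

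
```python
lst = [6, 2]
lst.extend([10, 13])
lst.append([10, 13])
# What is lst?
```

After line 1: lst = [6, 2]
After line 2 (extend unpacks [10, 13]): lst = [6, 2, 10, 13]
After line 3 (append adds [10, 13] as single element): lst = [6, 2, 10, 13, [10, 13]]

[6, 2, 10, 13, [10, 13]]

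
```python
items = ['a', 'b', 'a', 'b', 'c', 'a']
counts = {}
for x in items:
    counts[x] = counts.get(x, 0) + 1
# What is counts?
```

Initial: counts = {}, items = ['a', 'b', 'a', 'b', 'c', 'a']
See 'a': counts = {'a': 1}
See 'b': counts = {'a': 1, 'b': 1}
See 'a': counts = {'a': 2, 'b': 1}
See 'b': counts = {'a': 2, 'b': 2}
See 'c': counts = {'a': 2, 'b': 2, 'c': 1}
See 'a': counts = {'a': 3, 'b': 2, 'c': 1}

{'a': 3, 'b': 2, 'c': 1}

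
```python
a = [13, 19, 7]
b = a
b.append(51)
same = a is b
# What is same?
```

After line 1: a = [13, 19, 7]
After line 2 (b = a is an alias, same object): a = [13, 19, 7], b = [13, 19, 7]
After line 3 (b.append mutates the shared list): a = [13, 19, 7, 51], b = [13, 19, 7, 51]
After line 4 (same = a is b; same object -> True): same = True

True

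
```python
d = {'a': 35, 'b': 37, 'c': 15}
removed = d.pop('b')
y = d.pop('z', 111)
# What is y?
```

After line 1: d = {'a': 35, 'b': 37, 'c': 15}
After line 2 (pop 'b' returns 37): d = {'a': 35, 'c': 15}, removed = 37
After line 3 (pop 'z' missing, returns default 111): d = {'a': 35, 'c': 15}, y = 111

111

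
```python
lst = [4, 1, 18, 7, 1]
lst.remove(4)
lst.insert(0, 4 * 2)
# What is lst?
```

After line 1: lst = [4, 1, 18, 7, 1]
After line 2 (remove first 4): lst = [1, 18, 7, 1]
After line 3 (insert 8 at index 0): lst = [8, 1, 18, 7, 1]

[8, 1, 18, 7, 1]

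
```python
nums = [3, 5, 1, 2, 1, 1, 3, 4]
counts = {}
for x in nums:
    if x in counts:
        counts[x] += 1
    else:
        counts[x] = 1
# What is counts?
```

Initial: counts = {}, nums = [3, 5, 1, 2, 1, 1, 3, 4]
See 3: counts = {3: 1}
See 5: counts = {3: 1, 5: 1}
See 1: counts = {3: 1, 5: 1, 1: 1}
See 2: counts = {3: 1, 5: 1, 1: 1, 2: 1}
See 1: counts = {3: 1, 5: 1, 1: 2, 2: 1}
See 1: counts = {3: 1, 5: 1, 1: 3, 2: 1}
See 3: counts = {3: 2, 5: 1, 1: 3, 2: 1}
See 4: counts = {3: 2, 5: 1, 1: 3, 2: 1, 4: 1}

{3: 2, 5: 1, 1: 3, 2: 1, 4: 1}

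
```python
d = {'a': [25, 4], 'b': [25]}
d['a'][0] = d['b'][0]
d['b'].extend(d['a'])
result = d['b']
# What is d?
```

After line 1: d = {'a': [25, 4], 'b': [25]}
After line 2 (a[0] = b[0] = 25): d = {'a': [25, 4], 'b': [25]}
After line 3 (b.extend(a) appends [25, 4]): d = {'a': [25, 4], 'b': [25, 25, 4]}
After line 4: result = d['b'] = [25, 25, 4]

{'a': [25, 4], 'b': [25, 25, 4]}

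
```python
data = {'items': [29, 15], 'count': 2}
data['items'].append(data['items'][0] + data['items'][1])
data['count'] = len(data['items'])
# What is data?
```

After line 1: data = {'items': [29, 15], 'count': 2}
After line 2 (append 29 + 15 = 44): data = {'items': [29, 15, 44], 'count': 2}
After line 3 (count = len(items) = 3): data = {'items': [29, 15, 44], 'count': 3}

{'items': [29, 15, 44], 'count': 3}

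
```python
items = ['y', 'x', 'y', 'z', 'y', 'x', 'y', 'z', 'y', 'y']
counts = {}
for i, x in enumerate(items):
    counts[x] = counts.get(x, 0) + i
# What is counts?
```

Initial: counts = {}, items = ['y', 'x', 'y', 'z', 'y', 'x', 'y', 'z', 'y', 'y']
i=0, x='y': counts = {'y': 0}
i=1, x='x': counts = {'y': 0, 'x': 1}
i=2, x='y': counts = {'y': 2, 'x': 1}
i=3, x='z': counts = {'y': 2, 'x': 1, 'z': 3}
i=4, x='y': counts = {'y': 6, 'x': 1, 'z': 3}
i=5, x='x': counts = {'y': 6, 'x': 6, 'z': 3}
i=6, x='y': counts = {'y': 12, 'x': 6, 'z': 3}
i=7, x='z': counts = {'y': 12, 'x': 6, 'z': 10}
i=8, x='y': counts = {'y': 20, 'x': 6, 'z': 10}
i=9, x='y': counts = {'y': 29, 'x': 6, 'z': 10}

{'y': 29, 'x': 6, 'z': 10}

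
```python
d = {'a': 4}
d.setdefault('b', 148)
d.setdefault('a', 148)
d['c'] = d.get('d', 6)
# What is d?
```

After line 1: d = {'a': 4}
After line 2 (setdefault adds 'b'=148): d = {'a': 4, 'b': 148}
After line 3 (setdefault 'a' no-op, already exists): d = {'a': 4, 'b': 148}
After line 4 (get('d', 6) returns default since 'd' not in d): d = {'a': 4, 'b': 148, 'c': 6}

{'a': 4, 'b': 148, 'c': 6}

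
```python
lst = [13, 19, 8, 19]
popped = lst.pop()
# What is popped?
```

19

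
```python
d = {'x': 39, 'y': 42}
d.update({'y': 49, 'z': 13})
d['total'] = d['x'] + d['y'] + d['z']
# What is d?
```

After line 1: d = {'x': 39, 'y': 42}
After line 2 (y overwritten, z added): d = {'x': 39, 'y': 49, 'z': 13}
After line 3 (total = 39 + 49 + 13 = 101): d = {'x': 39, 'y': 49, 'z': 13, 'total': 101}

{'x': 39, 'y': 49, 'z': 13, 'total': 101}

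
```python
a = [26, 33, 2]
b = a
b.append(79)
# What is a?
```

After line 1: a = [26, 33, 2]
After line 2 (b = a is an alias, same object): a = [26, 33, 2], b = [26, 33, 2]
After line 3 (b.append mutates the shared list): a = [26, 33, 2, 79], b = [26, 33, 2, 79]

[26, 33, 2, 79]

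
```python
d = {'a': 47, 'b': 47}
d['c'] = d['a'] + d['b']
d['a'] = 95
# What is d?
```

After line 1: d = {'a': 47, 'b': 47}
After line 2 (d['c'] = 47 + 47): d = {'a': 47, 'b': 47, 'c': 94}
After line 3: d = {'a': 95, 'b': 47, 'c': 94}

{'a': 95, 'b': 47, 'c': 94}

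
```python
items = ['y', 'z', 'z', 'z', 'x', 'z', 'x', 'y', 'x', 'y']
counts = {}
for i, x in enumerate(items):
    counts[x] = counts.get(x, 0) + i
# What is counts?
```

Initial: counts = {}, items = ['y', 'z', 'z', 'z', 'x', 'z', 'x', 'y', 'x', 'y']
i=0, x='y': counts = {'y': 0}
i=1, x='z': counts = {'y': 0, 'z': 1}
i=2, x='z': counts = {'y': 0, 'z': 3}
i=3, x='z': counts = {'y': 0, 'z': 6}
i=4, x='x': counts = {'y': 0, 'z': 6, 'x': 4}
i=5, x='z': counts = {'y': 0, 'z': 11, 'x': 4}
i=6, x='x': counts = {'y': 0, 'z': 11, 'x': 10}
i=7, x='y': counts = {'y': 7, 'z': 11, 'x': 10}
i=8, x='x': counts = {'y': 7, 'z': 11, 'x': 18}
i=9, x='y': counts = {'y': 16, 'z': 11, 'x': 18}

{'y': 16, 'z': 11, 'x': 18}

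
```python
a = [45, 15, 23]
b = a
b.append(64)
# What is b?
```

After line 1: a = [45, 15, 23]
After line 2 (b = a is an alias, same object): a = [45, 15, 23], b = [45, 15, 23]
After line 3 (b.append mutates the shared list): a = [45, 15, 23, 64], b = [45, 15, 23, 64]

[45, 15, 23, 64]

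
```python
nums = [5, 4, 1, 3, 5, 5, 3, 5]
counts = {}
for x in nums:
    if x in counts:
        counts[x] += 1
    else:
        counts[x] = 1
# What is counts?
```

Initial: counts = {}, nums = [5, 4, 1, 3, 5, 5, 3, 5]
See 5: counts = {5: 1}
See 4: counts = {5: 1, 4: 1}
See 1: counts = {5: 1, 4: 1, 1: 1}
See 3: counts = {5: 1, 4: 1, 1: 1, 3: 1}
See 5: counts = {5: 2, 4: 1, 1: 1, 3: 1}
See 5: counts = {5: 3, 4: 1, 1: 1, 3: 1}
See 3: counts = {5: 3, 4: 1, 1: 1, 3: 2}
See 5: counts = {5: 4, 4: 1, 1: 1, 3: 2}

{5: 4, 4: 1, 1: 1, 3: 2}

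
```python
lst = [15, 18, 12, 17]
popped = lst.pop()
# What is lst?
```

[15, 18, 12]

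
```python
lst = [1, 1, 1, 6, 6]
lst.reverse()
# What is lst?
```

[6, 6, 1, 1, 1]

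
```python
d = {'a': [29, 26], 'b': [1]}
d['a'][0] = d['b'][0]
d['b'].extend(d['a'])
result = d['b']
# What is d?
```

After line 1: d = {'a': [29, 26], 'b': [1]}
After line 2 (a[0] = b[0] = 1): d = {'a': [1, 26], 'b': [1]}
After line 3 (b.extend(a) appends [1, 26]): d = {'a': [1, 26], 'b': [1, 1, 26]}
After line 4: result = d['b'] = [1, 1, 26]

{'a': [1, 26], 'b': [1, 1, 26]}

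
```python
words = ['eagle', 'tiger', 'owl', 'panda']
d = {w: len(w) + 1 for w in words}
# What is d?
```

{'eagle': 6, 'tiger': 6, 'owl': 4, 'panda': 6}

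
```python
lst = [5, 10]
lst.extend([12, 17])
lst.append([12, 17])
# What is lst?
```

After line 1: lst = [5, 10]
After line 2 (extend unpacks [12, 17]): lst = [5, 10, 12, 17]
After line 3 (append adds [12, 17] as single element): lst = [5, 10, 12, 17, [12, 17]]

[5, 10, 12, 17, [12, 17]]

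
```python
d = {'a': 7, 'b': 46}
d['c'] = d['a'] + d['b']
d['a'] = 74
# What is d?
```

After line 1: d = {'a': 7, 'b': 46}
After line 2 (d['c'] = 7 + 46): d = {'a': 7, 'b': 46, 'c': 53}
After line 3: d = {'a': 74, 'b': 46, 'c': 53}

{'a': 74, 'b': 46, 'c': 53}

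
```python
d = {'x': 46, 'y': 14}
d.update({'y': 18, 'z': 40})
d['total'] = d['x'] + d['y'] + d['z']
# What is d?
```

After line 1: d = {'x': 46, 'y': 14}
After line 2 (y overwritten, z added): d = {'x': 46, 'y': 18, 'z': 40}
After line 3 (total = 46 + 18 + 40 = 104): d = {'x': 46, 'y': 18, 'z': 40, 'total': 104}

{'x': 46, 'y': 18, 'z': 40, 'total': 104}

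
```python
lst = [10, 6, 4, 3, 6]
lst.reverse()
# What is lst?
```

[6, 3, 4, 6, 10]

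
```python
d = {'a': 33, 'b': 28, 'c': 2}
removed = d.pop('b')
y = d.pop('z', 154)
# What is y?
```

After line 1: d = {'a': 33, 'b': 28, 'c': 2}
After line 2 (pop 'b' returns 28): d = {'a': 33, 'c': 2}, removed = 28
After line 3 (pop 'z' missing, returns default 154): d = {'a': 33, 'c': 2}, y = 154

154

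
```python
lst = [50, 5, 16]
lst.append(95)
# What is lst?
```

[50, 5, 16, 95]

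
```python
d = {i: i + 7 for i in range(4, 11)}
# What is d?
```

{4: 11, 5: 12, 6: 13, 7: 14, 8: 15, 9: 16, 10: 17}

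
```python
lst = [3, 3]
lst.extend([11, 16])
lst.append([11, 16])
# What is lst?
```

After line 1: lst = [3, 3]
After line 2 (extend unpacks [11, 16]): lst = [3, 3, 11, 16]
After line 3 (append adds [11, 16] as single element): lst = [3, 3, 11, 16, [11, 16]]

[3, 3, 11, 16, [11, 16]]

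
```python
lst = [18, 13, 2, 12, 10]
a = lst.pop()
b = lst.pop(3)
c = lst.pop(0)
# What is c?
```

After line 1: lst = [18, 13, 2, 12, 10]
After line 2 (pop() -> a = 10): lst = [18, 13, 2, 12]
After line 3 (pop(3) -> b = 12): lst = [18, 13, 2]
After line 4 (pop(0) -> c = 18): lst = [13, 2]

18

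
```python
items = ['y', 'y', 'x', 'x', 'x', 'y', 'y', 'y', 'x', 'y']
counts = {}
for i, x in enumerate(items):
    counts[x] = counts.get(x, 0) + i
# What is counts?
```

Initial: counts = {}, items = ['y', 'y', 'x', 'x', 'x', 'y', 'y', 'y', 'x', 'y']
i=0, x='y': counts = {'y': 0}
i=1, x='y': counts = {'y': 1}
i=2, x='x': counts = {'y': 1, 'x': 2}
i=3, x='x': counts = {'y': 1, 'x': 5}
i=4, x='x': counts = {'y': 1, 'x': 9}
i=5, x='y': counts = {'y': 6, 'x': 9}
i=6, x='y': counts = {'y': 12, 'x': 9}
i=7, x='y': counts = {'y': 19, 'x': 9}
i=8, x='x': counts = {'y': 19, 'x': 17}
i=9, x='y': counts = {'y': 28, 'x': 17}

{'y': 28, 'x': 17}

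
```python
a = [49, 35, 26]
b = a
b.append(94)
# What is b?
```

After line 1: a = [49, 35, 26]
After line 2 (b = a is an alias, same object): a = [49, 35, 26], b = [49, 35, 26]
After line 3 (b.append mutates the shared list): a = [49, 35, 26, 94], b = [49, 35, 26, 94]

[49, 35, 26, 94]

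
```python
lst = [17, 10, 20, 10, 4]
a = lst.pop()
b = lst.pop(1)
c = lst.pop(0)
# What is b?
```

After line 1: lst = [17, 10, 20, 10, 4]
After line 2 (pop() -> a = 4): lst = [17, 10, 20, 10]
After line 3 (pop(1) -> b = 10): lst = [17, 20, 10]
After line 4 (pop(0) -> c = 17): lst = [20, 10]

10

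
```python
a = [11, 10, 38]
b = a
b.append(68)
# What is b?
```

After line 1: a = [11, 10, 38]
After line 2 (b = a is an alias, same object): a = [11, 10, 38], b = [11, 10, 38]
After line 3 (b.append mutates the shared list): a = [11, 10, 38, 68], b = [11, 10, 38, 68]

[11, 10, 38, 68]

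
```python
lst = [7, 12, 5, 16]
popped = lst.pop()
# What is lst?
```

[7, 12, 5]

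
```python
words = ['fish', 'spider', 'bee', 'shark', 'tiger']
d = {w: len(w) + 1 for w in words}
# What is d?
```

{'fish': 5, 'spider': 7, 'bee': 4, 'shark': 6, 'tiger': 6}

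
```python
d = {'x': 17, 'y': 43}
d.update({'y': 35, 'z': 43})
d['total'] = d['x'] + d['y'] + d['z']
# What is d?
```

After line 1: d = {'x': 17, 'y': 43}
After line 2 (y overwritten, z added): d = {'x': 17, 'y': 35, 'z': 43}
After line 3 (total = 17 + 35 + 43 = 95): d = {'x': 17, 'y': 35, 'z': 43, 'total': 95}

{'x': 17, 'y': 35, 'z': 43, 'total': 95}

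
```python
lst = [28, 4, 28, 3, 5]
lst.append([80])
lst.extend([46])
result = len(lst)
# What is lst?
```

After line 1: lst = [28, 4, 28, 3, 5]
After line 2 (append adds [80] as single element): lst = [28, 4, 28, 3, 5, [80]]
After line 3 (extend unpacks [46], adds 46): lst = [28, 4, 28, 3, 5, [80], 46]
After line 4: result = len(lst) = 7

[28, 4, 28, 3, 5, [80], 46]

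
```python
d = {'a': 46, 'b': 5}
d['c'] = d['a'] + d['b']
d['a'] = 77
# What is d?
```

After line 1: d = {'a': 46, 'b': 5}
After line 2 (d['c'] = 46 + 5): d = {'a': 46, 'b': 5, 'c': 51}
After line 3: d = {'a': 77, 'b': 5, 'c': 51}

{'a': 77, 'b': 5, 'c': 51}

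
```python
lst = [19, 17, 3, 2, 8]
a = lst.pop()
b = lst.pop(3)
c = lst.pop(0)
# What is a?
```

After line 1: lst = [19, 17, 3, 2, 8]
After line 2 (pop() -> a = 8): lst = [19, 17, 3, 2]
After line 3 (pop(3) -> b = 2): lst = [19, 17, 3]
After line 4 (pop(0) -> c = 19): lst = [17, 3]

8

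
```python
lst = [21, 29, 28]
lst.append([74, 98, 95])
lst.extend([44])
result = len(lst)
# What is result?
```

After line 1: lst = [21, 29, 28]
After line 2 (append adds [74, 98, 95] as single element): lst = [21, 29, 28, [74, 98, 95]]
After line 3 (extend unpacks [44], adds 44): lst = [21, 29, 28, [74, 98, 95], 44]
After line 4: result = len(lst) = 5

5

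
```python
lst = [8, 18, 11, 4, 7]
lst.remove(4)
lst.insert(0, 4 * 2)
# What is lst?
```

After line 1: lst = [8, 18, 11, 4, 7]
After line 2 (remove first 4): lst = [8, 18, 11, 7]
After line 3 (insert 8 at index 0): lst = [8, 8, 18, 11, 7]

[8, 8, 18, 11, 7]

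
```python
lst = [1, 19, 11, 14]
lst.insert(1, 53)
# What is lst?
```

[1, 53, 19, 11, 14]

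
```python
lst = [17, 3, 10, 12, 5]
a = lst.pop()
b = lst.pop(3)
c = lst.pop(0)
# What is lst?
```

After line 1: lst = [17, 3, 10, 12, 5]
After line 2 (pop() -> a = 5): lst = [17, 3, 10, 12]
After line 3 (pop(3) -> b = 12): lst = [17, 3, 10]
After line 4 (pop(0) -> c = 17): lst = [3, 10]

[3, 10]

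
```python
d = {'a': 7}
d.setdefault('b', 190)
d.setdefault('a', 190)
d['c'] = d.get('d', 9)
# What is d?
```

After line 1: d = {'a': 7}
After line 2 (setdefault adds 'b'=190): d = {'a': 7, 'b': 190}
After line 3 (setdefault 'a' no-op, already exists): d = {'a': 7, 'b': 190}
After line 4 (get('d', 9) returns default since 'd' not in d): d = {'a': 7, 'b': 190, 'c': 9}

{'a': 7, 'b': 190, 'c': 9}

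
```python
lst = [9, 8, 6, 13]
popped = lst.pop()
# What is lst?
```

[9, 8, 6]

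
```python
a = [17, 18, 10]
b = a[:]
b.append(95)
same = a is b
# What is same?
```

After line 1: a = [17, 18, 10]
After line 2 (b = a[:] is a shallow copy, new object): a = [17, 18, 10], b = [17, 18, 10]
After line 3 (append only mutates b): a = [17, 18, 10], b = [17, 18, 10, 95]
After line 4 (same = a is b; different objects -> False): same = False

False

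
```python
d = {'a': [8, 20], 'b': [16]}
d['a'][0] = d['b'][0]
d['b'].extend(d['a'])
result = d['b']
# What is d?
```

After line 1: d = {'a': [8, 20], 'b': [16]}
After line 2 (a[0] = b[0] = 16): d = {'a': [16, 20], 'b': [16]}
After line 3 (b.extend(a) appends [16, 20]): d = {'a': [16, 20], 'b': [16, 16, 20]}
After line 4: result = d['b'] = [16, 16, 20]

{'a': [16, 20], 'b': [16, 16, 20]}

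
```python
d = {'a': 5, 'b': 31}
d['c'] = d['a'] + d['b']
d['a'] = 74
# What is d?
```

After line 1: d = {'a': 5, 'b': 31}
After line 2 (d['c'] = 5 + 31): d = {'a': 5, 'b': 31, 'c': 36}
After line 3: d = {'a': 74, 'b': 31, 'c': 36}

{'a': 74, 'b': 31, 'c': 36}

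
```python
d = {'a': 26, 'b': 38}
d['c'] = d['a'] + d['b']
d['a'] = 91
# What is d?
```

After line 1: d = {'a': 26, 'b': 38}
After line 2 (d['c'] = 26 + 38): d = {'a': 26, 'b': 38, 'c': 64}
After line 3: d = {'a': 91, 'b': 38, 'c': 64}

{'a': 91, 'b': 38, 'c': 64}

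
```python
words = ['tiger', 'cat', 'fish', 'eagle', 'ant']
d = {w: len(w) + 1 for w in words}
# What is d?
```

{'tiger': 6, 'cat': 4, 'fish': 5, 'eagle': 6, 'ant': 4}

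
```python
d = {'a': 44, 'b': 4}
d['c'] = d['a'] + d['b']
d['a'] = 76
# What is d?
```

After line 1: d = {'a': 44, 'b': 4}
After line 2 (d['c'] = 44 + 4): d = {'a': 44, 'b': 4, 'c': 48}
After line 3: d = {'a': 76, 'b': 4, 'c': 48}

{'a': 76, 'b': 4, 'c': 48}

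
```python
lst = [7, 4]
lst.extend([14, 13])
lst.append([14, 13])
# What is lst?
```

After line 1: lst = [7, 4]
After line 2 (extend unpacks [14, 13]): lst = [7, 4, 14, 13]
After line 3 (append adds [14, 13] as single element): lst = [7, 4, 14, 13, [14, 13]]

[7, 4, 14, 13, [14, 13]]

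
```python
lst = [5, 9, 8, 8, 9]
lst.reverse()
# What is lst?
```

[9, 8, 8, 9, 5]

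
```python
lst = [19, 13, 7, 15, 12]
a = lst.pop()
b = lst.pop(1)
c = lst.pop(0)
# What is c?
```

After line 1: lst = [19, 13, 7, 15, 12]
After line 2 (pop() -> a = 12): lst = [19, 13, 7, 15]
After line 3 (pop(1) -> b = 13): lst = [19, 7, 15]
After line 4 (pop(0) -> c = 19): lst = [7, 15]

19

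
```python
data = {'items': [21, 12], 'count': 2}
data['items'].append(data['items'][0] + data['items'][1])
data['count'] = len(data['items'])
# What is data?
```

After line 1: data = {'items': [21, 12], 'count': 2}
After line 2 (append 21 + 12 = 33): data = {'items': [21, 12, 33], 'count': 2}
After line 3 (count = len(items) = 3): data = {'items': [21, 12, 33], 'count': 3}

{'items': [21, 12, 33], 'count': 3}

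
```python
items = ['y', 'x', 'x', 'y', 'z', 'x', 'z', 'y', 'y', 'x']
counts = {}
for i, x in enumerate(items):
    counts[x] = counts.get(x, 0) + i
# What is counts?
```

Initial: counts = {}, items = ['y', 'x', 'x', 'y', 'z', 'x', 'z', 'y', 'y', 'x']
i=0, x='y': counts = {'y': 0}
i=1, x='x': counts = {'y': 0, 'x': 1}
i=2, x='x': counts = {'y': 0, 'x': 3}
i=3, x='y': counts = {'y': 3, 'x': 3}
i=4, x='z': counts = {'y': 3, 'x': 3, 'z': 4}
i=5, x='x': counts = {'y': 3, 'x': 8, 'z': 4}
i=6, x='z': counts = {'y': 3, 'x': 8, 'z': 10}
i=7, x='y': counts = {'y': 10, 'x': 8, 'z': 10}
i=8, x='y': counts = {'y': 18, 'x': 8, 'z': 10}
i=9, x='x': counts = {'y': 18, 'x': 17, 'z': 10}

{'y': 18, 'x': 17, 'z': 10}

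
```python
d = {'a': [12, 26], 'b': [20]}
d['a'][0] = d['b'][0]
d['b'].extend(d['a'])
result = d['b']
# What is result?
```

After line 1: d = {'a': [12, 26], 'b': [20]}
After line 2 (a[0] = b[0] = 20): d = {'a': [20, 26], 'b': [20]}
After line 3 (b.extend(a) appends [20, 26]): d = {'a': [20, 26], 'b': [20, 20, 26]}
After line 4: result = d['b'] = [20, 20, 26]

[20, 20, 26]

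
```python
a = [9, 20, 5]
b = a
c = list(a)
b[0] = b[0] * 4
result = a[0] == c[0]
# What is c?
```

After line 1: a = [9, 20, 5]
After line 2 (b = a, alias): a = [9, 20, 5], b = [9, 20, 5]
After line 3 (c = list(a) is a copy, new object): c = [9, 20, 5]
After line 4 (b[0] = 9 * 4 = 36; mutates shared a/b): a = b = [36, 20, 5], c = [9, 20, 5]
After line 5 (a[0] = 36, c[0] = 9; result = False)

[9, 20, 5]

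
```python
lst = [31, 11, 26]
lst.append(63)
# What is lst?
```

[31, 11, 26, 63]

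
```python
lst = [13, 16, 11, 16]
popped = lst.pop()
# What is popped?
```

16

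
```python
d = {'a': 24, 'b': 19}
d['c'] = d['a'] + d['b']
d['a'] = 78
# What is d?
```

After line 1: d = {'a': 24, 'b': 19}
After line 2 (d['c'] = 24 + 19): d = {'a': 24, 'b': 19, 'c': 43}
After line 3: d = {'a': 78, 'b': 19, 'c': 43}

{'a': 78, 'b': 19, 'c': 43}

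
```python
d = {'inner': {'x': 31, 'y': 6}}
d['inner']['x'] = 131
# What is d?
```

After line 1: d = {'inner': {'x': 31, 'y': 6}}
After line 2 (inner x overwritten): d = {'inner': {'x': 131, 'y': 6}}

{'inner': {'x': 131, 'y': 6}}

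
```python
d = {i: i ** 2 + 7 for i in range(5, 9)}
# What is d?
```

{5: 32, 6: 43, 7: 56, 8: 71}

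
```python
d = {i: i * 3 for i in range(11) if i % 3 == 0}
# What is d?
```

{0: 0, 3: 9, 6: 18, 9: 27}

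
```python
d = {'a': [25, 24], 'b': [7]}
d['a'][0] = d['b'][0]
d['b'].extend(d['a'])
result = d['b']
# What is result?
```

After line 1: d = {'a': [25, 24], 'b': [7]}
After line 2 (a[0] = b[0] = 7): d = {'a': [7, 24], 'b': [7]}
After line 3 (b.extend(a) appends [7, 24]): d = {'a': [7, 24], 'b': [7, 7, 24]}
After line 4: result = d['b'] = [7, 7, 24]

[7, 7, 24]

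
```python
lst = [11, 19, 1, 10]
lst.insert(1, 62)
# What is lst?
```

[11, 62, 19, 1, 10]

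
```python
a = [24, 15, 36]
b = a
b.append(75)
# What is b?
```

After line 1: a = [24, 15, 36]
After line 2 (b = a is an alias, same object): a = [24, 15, 36], b = [24, 15, 36]
After line 3 (b.append mutates the shared list): a = [24, 15, 36, 75], b = [24, 15, 36, 75]

[24, 15, 36, 75]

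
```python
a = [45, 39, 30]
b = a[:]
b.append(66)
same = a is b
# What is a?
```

After line 1: a = [45, 39, 30]
After line 2 (b = a[:] is a shallow copy, new object): a = [45, 39, 30], b = [45, 39, 30]
After line 3 (append only mutates b): a = [45, 39, 30], b = [45, 39, 30, 66]
After line 4 (same = a is b; different objects -> False): same = False

[45, 39, 30]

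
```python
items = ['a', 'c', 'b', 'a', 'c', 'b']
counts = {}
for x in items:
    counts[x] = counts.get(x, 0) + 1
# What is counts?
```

Initial: counts = {}, items = ['a', 'c', 'b', 'a', 'c', 'b']
See 'a': counts = {'a': 1}
See 'c': counts = {'a': 1, 'c': 1}
See 'b': counts = {'a': 1, 'c': 1, 'b': 1}
See 'a': counts = {'a': 2, 'c': 1, 'b': 1}
See 'c': counts = {'a': 2, 'c': 2, 'b': 1}
See 'b': counts = {'a': 2, 'c': 2, 'b': 2}

{'a': 2, 'c': 2, 'b': 2}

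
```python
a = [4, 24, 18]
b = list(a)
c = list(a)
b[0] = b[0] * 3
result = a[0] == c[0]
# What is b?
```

After line 1: a = [4, 24, 18]
After line 2 (b = list(a), copy): a = [4, 24, 18], b = [4, 24, 18]
After line 3 (c = list(a) is a copy, new object): c = [4, 24, 18]
After line 4 (b[0] = 4 * 3 = 12; only b mutates (copy)): a = [4, 24, 18], b = [12, 24, 18], c = [4, 24, 18]
After line 5 (a[0] = 4, c[0] = 4; result = True)

[12, 24, 18]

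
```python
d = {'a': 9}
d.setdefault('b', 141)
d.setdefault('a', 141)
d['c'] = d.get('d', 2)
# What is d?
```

After line 1: d = {'a': 9}
After line 2 (setdefault adds 'b'=141): d = {'a': 9, 'b': 141}
After line 3 (setdefault 'a' no-op, already exists): d = {'a': 9, 'b': 141}
After line 4 (get('d', 2) returns default since 'd' not in d): d = {'a': 9, 'b': 141, 'c': 2}

{'a': 9, 'b': 141, 'c': 2}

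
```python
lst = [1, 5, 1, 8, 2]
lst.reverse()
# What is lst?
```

[2, 8, 1, 5, 1]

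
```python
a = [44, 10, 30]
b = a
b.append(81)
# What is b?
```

After line 1: a = [44, 10, 30]
After line 2 (b = a is an alias, same object): a = [44, 10, 30], b = [44, 10, 30]
After line 3 (b.append mutates the shared list): a = [44, 10, 30, 81], b = [44, 10, 30, 81]

[44, 10, 30, 81]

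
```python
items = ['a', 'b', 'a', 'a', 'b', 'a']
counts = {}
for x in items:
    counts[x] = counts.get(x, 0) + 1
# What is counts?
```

Initial: counts = {}, items = ['a', 'b', 'a', 'a', 'b', 'a']
See 'a': counts = {'a': 1}
See 'b': counts = {'a': 1, 'b': 1}
See 'a': counts = {'a': 2, 'b': 1}
See 'a': counts = {'a': 3, 'b': 1}
See 'b': counts = {'a': 3, 'b': 2}
See 'a': counts = {'a': 4, 'b': 2}

{'a': 4, 'b': 2}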